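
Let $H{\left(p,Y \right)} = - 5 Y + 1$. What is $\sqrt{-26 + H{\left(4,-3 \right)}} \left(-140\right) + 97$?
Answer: $97 - 140 i \sqrt{10} \approx 97.0 - 442.72 i$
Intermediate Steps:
$H{\left(p,Y \right)} = 1 - 5 Y$
$\sqrt{-26 + H{\left(4,-3 \right)}} \left(-140\right) + 97 = \sqrt{-26 + \left(1 - -15\right)} \left(-140\right) + 97 = \sqrt{-26 + \left(1 + 15\right)} \left(-140\right) + 97 = \sqrt{-26 + 16} \left(-140\right) + 97 = \sqrt{-10} \left(-140\right) + 97 = i \sqrt{10} \left(-140\right) + 97 = - 140 i \sqrt{10} + 97 = 97 - 140 i \sqrt{10}$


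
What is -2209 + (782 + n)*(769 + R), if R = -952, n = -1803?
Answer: 184634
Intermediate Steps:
-2209 + (782 + n)*(769 + R) = -2209 + (782 - 1803)*(769 - 952) = -2209 - 1021*(-183) = -2209 + 186843 = 184634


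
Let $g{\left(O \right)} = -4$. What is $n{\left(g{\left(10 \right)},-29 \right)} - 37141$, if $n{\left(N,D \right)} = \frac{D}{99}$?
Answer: $- \frac{3676988}{99} \approx -37141.0$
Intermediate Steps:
$n{\left(N,D \right)} = \frac{D}{99}$ ($n{\left(N,D \right)} = D \frac{1}{99} = \frac{D}{99}$)
$n{\left(g{\left(10 \right)},-29 \right)} - 37141 = \frac{1}{99} \left(-29\right) - 37141 = - \frac{29}{99} - 37141 = - \frac{3676988}{99}$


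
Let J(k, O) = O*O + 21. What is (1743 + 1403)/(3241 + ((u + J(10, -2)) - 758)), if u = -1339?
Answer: 3146/1169 ≈ 2.6912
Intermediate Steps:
J(k, O) = 21 + O² (J(k, O) = O² + 21 = 21 + O²)
(1743 + 1403)/(3241 + ((u + J(10, -2)) - 758)) = (1743 + 1403)/(3241 + ((-1339 + (21 + (-2)²)) - 758)) = 3146/(3241 + ((-1339 + (21 + 4)) - 758)) = 3146/(3241 + ((-1339 + 25) - 758)) = 3146/(3241 + (-1314 - 758)) = 3146/(3241 - 2072) = 3146/1169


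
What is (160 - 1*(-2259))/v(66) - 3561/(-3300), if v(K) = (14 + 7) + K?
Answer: 2764169/95700 ≈ 28.884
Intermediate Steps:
v(K) = 21 + K
(160 - 1*(-2259))/v(66) - 3561/(-3300) = (160 - 1*(-2259))/(21 + 66) - 3561/(-3300) = (160 + 2259)/87 - 3561*(-1/3300) = 2419*(1/87) + 1187/1100 = 2419/87 + 1187/1100 = 2764169/95700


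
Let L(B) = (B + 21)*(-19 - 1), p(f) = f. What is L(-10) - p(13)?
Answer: -233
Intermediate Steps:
L(B) = -420 - 20*B (L(B) = (21 + B)*(-20) = -420 - 20*B)
L(-10) - p(13) = (-420 - 20*(-10)) - 1*13 = (-420 + 200) - 13 = -220 - 13 = -233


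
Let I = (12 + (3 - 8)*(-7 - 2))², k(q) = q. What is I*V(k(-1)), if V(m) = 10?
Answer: 32490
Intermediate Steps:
I = 3249 (I = (12 - 5*(-9))² = (12 + 45)² = 57² = 3249)
I*V(k(-1)) = 3249*10 = 32490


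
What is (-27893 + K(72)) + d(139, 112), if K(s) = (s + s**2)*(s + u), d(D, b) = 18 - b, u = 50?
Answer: 613245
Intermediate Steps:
K(s) = (50 + s)*(s + s**2) (K(s) = (s + s**2)*(s + 50) = (s + s**2)*(50 + s) = (50 + s)*(s + s**2))
(-27893 + K(72)) + d(139, 112) = (-27893 + 72*(50 + 72**2 + 51*72)) + (18 - 1*112) = (-27893 + 72*(50 + 5184 + 3672)) + (18 - 112) = (-27893 + 72*8906) - 94 = (-27893 + 641232) - 94 = 613339 - 94 = 613245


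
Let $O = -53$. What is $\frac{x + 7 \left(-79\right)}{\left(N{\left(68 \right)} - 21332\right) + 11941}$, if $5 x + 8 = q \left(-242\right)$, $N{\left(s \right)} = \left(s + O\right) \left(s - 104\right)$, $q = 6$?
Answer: $\frac{845}{9931} \approx 0.085087$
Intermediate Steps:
$N{\left(s \right)} = \left(-104 + s\right) \left(-53 + s\right)$ ($N{\left(s \right)} = \left(s - 53\right) \left(s - 104\right) = \left(-53 + s\right) \left(-104 + s\right) = \left(-104 + s\right) \left(-53 + s\right)$)
$x = -292$ ($x = - \frac{8}{5} + \frac{6 \left(-242\right)}{5} = - \frac{8}{5} + \frac{1}{5} \left(-1452\right) = - \frac{8}{5} - \frac{1452}{5} = -292$)
$\frac{x + 7 \left(-79\right)}{\left(N{\left(68 \right)} - 21332\right) + 11941} = \frac{-292 + 7 \left(-79\right)}{\left(\left(5512 + 68^{2} - 10676\right) - 21332\right) + 11941} = \frac{-292 - 553}{\left(\left(5512 + 4624 - 10676\right) - 21332\right) + 11941} = - \frac{845}{\left(-540 - 21332\right) + 11941} = - \frac{845}{-21872 + 11941} = - \frac{845}{-9931} = \left(-845\right) \left(- \frac{1}{9931}\right) = \frac{845}{9931}$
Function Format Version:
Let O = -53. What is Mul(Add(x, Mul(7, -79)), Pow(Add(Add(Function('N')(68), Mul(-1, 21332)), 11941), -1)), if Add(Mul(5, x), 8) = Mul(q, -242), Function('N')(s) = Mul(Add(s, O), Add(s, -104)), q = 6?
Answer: Rational(845, 9931) ≈ 0.085087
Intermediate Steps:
Function('N')(s) = Mul(Add(-104, s), Add(-53, s)) (Function('N')(s) = Mul(Add(s, -53), Add(s, -104)) = Mul(Add(-53, s), Add(-104, s)) = Mul(Add(-104, s), Add(-53, s)))
x = -292 (x = Add(Rational(-8, 5), Mul(Rational(1, 5), Mul(6, -242))) = Add(Rational(-8, 5), Mul(Rational(1, 5), -1452)) = Add(Rational(-8, 5), Rational(-1452, 5)) = -292)
Mul(Add(x, Mul(7, -79)), Pow(Add(Add(Function('N')(68), Mul(-1, 21332)), 11941), -1)) = Mul(Add(-292, Mul(7, -79)), Pow(Add(Add(Add(5512, Pow(68, 2), Mul(-157, 68)), Mul(-1, 21332)), 11941), -1)) = Mul(Add(-292, -553), Pow(Add(Add(Add(5512, 4624, -10676), -21332), 11941), -1)) = Mul(-845, Pow(Add(Add(-540, -21332), 11941), -1)) = Mul(-845, Pow(Add(-21872, 11941), -1)) = Mul(-845, Pow(-9931, -1)) = Mul(-845, Rational(-1, 9931)) = Rational(845, 9931)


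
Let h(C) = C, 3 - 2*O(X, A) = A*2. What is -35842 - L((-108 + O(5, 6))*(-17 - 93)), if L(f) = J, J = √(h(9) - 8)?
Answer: -35843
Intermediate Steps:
O(X, A) = 3/2 - A (O(X, A) = 3/2 - A*2/2 = 3/2 - A)
J = 1 (J = √(9 - 8) = √1 = 1)
L(f) = 1
-35842 - L((-108 + O(5, 6))*(-17 - 93)) = -35842 - 1*1 = -35842 - 1 = -35843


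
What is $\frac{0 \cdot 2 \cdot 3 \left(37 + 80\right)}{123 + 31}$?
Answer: $0$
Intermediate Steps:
$\frac{0 \cdot 2 \cdot 3 \left(37 + 80\right)}{123 + 31} = \frac{0 \cdot 3 \cdot 117}{154} = 0 \cdot 117 \cdot \frac{1}{154} = 0 \cdot \frac{1}{154} = 0$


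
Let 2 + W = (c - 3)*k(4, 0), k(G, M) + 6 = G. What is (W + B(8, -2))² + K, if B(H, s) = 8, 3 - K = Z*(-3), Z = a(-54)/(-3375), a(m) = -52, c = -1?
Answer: 223927/1125 ≈ 199.05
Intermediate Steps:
k(G, M) = -6 + G
Z = 52/3375 (Z = -52/(-3375) = -52*(-1/3375) = 52/3375 ≈ 0.015407)
K = 3427/1125 (K = 3 - 52*(-3)/3375 = 3 - 1*(-52/1125) = 3 + 52/1125 = 3427/1125 ≈ 3.0462)
W = 6 (W = -2 + (-1 - 3)*(-6 + 4) = -2 - 4*(-2) = -2 + 8 = 6)
(W + B(8, -2))² + K = (6 + 8)² + 3427/1125 = 14² + 3427/1125 = 196 + 3427/1125 = 223927/1125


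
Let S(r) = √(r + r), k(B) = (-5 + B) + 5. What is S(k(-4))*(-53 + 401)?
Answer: 696*I*√2 ≈ 984.29*I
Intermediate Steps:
k(B) = B
S(r) = √2*√r (S(r) = √(2*r) = √2*√r)
S(k(-4))*(-53 + 401) = (√2*√(-4))*(-53 + 401) = (√2*(2*I))*348 = (2*I*√2)*348 = 696*I*√2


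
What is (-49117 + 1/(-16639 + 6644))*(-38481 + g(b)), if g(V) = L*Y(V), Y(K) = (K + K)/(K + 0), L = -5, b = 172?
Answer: 18896171696256/9995 ≈ 1.8906e+9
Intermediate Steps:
Y(K) = 2 (Y(K) = (2*K)/K = 2)
g(V) = -10 (g(V) = -5*2 = -10)
(-49117 + 1/(-16639 + 6644))*(-38481 + g(b)) = (-49117 + 1/(-16639 + 6644))*(-38481 - 10) = (-49117 + 1/(-9995))*(-38491) = (-49117 - 1/9995)*(-38491) = -490924416/9995*(-38491) = 18896171696256/9995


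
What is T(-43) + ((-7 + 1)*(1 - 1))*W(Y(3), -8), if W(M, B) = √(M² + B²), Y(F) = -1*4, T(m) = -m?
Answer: 43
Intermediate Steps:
Y(F) = -4
W(M, B) = √(B² + M²)
T(-43) + ((-7 + 1)*(1 - 1))*W(Y(3), -8) = -1*(-43) + ((-7 + 1)*(1 - 1))*√((-8)² + (-4)²) = 43 + (-6*0)*√(64 + 16) = 43 + 0*√80 = 43 + 0*(4*√5) = 43 + 0 = 43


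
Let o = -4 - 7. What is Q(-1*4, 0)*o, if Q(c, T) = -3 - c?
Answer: -11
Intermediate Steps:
o = -11
Q(-1*4, 0)*o = (-3 - (-1)*4)*(-11) = (-3 - 1*(-4))*(-11) = (-3 + 4)*(-11) = 1*(-11) = -11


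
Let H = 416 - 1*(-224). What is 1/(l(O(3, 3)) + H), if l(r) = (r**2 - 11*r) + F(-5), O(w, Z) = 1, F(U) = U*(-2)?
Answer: 1/640 ≈ 0.0015625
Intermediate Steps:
F(U) = -2*U
H = 640 (H = 416 + 224 = 640)
l(r) = 10 + r**2 - 11*r (l(r) = (r**2 - 11*r) - 2*(-5) = (r**2 - 11*r) + 10 = 10 + r**2 - 11*r)
1/(l(O(3, 3)) + H) = 1/((10 + 1**2 - 11*1) + 640) = 1/((10 + 1 - 11) + 640) = 1/(0 + 640) = 1/640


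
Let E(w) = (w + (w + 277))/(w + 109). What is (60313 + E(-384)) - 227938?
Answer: -46096384/275 ≈ -1.6762e+5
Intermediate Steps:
E(w) = (277 + 2*w)/(109 + w) (E(w) = (w + (277 + w))/(109 + w) = (277 + 2*w)/(109 + w))
(60313 + E(-384)) - 227938 = (60313 + (277 + 2*(-384))/(109 - 384)) - 227938 = (60313 + (277 - 768)/(-275)) - 227938 = (60313 - 1/275*(-491)) - 227938 = (60313 + 491/275) - 227938 = 16586566/275 - 227938 = -46096384/275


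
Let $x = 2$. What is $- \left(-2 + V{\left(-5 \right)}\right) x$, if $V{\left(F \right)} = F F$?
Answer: $-46$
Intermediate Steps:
$V{\left(F \right)} = F^{2}$
$- \left(-2 + V{\left(-5 \right)}\right) x = - \left(-2 + \left(-5\right)^{2}\right) 2 = - \left(-2 + 25\right) 2 = - 23 \cdot 2 = \left(-1\right) 46 = -46$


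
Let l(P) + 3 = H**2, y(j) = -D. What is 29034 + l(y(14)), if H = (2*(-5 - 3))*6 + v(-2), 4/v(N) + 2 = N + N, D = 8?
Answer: 345379/9 ≈ 38375.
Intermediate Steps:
v(N) = 4/(-2 + 2*N) (v(N) = 4/(-2 + (N + N)) = 4/(-2 + 2*N))
y(j) = -8 (y(j) = -1*8 = -8)
H = -290/3 (H = (2*(-5 - 3))*6 + 2/(-1 - 2) = (2*(-8))*6 + 2/(-3) = -16*6 + 2*(-1/3) = -96 - 2/3 = -290/3 ≈ -96.667)
l(P) = 84073/9 (l(P) = -3 + (-290/3)**2 = -3 + 84100/9 = 84073/9)
29034 + l(y(14)) = 29034 + 84073/9 = 345379/9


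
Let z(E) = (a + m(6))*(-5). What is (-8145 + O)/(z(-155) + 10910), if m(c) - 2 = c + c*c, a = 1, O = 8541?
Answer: 396/10685 ≈ 0.037061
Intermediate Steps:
m(c) = 2 + c + c² (m(c) = 2 + (c + c*c) = 2 + (c + c²) = 2 + c + c²)
z(E) = -225 (z(E) = (1 + (2 + 6 + 6²))*(-5) = (1 + (2 + 6 + 36))*(-5) = (1 + 44)*(-5) = 45*(-5) = -225)
(-8145 + O)/(z(-155) + 10910) = (-8145 + 8541)/(-225 + 10910) = 396/10685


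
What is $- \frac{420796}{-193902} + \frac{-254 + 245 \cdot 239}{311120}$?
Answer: $\frac{71111366011}{30163395120} \approx 2.3575$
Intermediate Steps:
$- \frac{420796}{-193902} + \frac{-254 + 245 \cdot 239}{311120} = \left(-420796\right) \left(- \frac{1}{193902}\right) + \left(-254 + 58555\right) \frac{1}{311120} = \frac{210398}{96951} + 58301 \cdot \frac{1}{311120} = \frac{210398}{96951} + \frac{58301}{311120} = \frac{71111366011}{30163395120}$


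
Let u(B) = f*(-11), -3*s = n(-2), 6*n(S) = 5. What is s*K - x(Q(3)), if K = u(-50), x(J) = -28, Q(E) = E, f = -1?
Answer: 449/18 ≈ 24.944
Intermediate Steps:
n(S) = ⅚ (n(S) = (⅙)*5 = ⅚)
s = -5/18 (s = -⅓*⅚ = -5/18 ≈ -0.27778)
u(B) = 11 (u(B) = -1*(-11) = 11)
K = 11
s*K - x(Q(3)) = -5/18*11 - 1*(-28) = -55/18 + 28 = 449/18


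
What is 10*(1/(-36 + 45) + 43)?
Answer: 3880/9 ≈ 431.11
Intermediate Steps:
10*(1/(-36 + 45) + 43) = 10*(1/9 + 43) = 10*(⅑ + 43) = 10*(388/9) = 3880/9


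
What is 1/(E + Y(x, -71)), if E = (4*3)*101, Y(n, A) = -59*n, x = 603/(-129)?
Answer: 43/63975 ≈ 0.00067214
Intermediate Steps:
x = -201/43 (x = 603*(-1/129) = -201/43 ≈ -4.6744)
E = 1212 (E = 12*101 = 1212)
1/(E + Y(x, -71)) = 1/(1212 - 59*(-201/43)) = 1/(1212 + 11859/43) = 1/(63975/43) = 43/63975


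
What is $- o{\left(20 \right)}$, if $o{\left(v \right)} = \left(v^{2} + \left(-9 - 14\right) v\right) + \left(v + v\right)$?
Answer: $20$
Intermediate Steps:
$o{\left(v \right)} = v^{2} - 21 v$ ($o{\left(v \right)} = \left(v^{2} + \left(-9 - 14\right) v\right) + 2 v = \left(v^{2} - 23 v\right) + 2 v = v^{2} - 21 v$)
$- o{\left(20 \right)} = - 20 \left(-21 + 20\right) = - 20 \left(-1\right) = \left(-1\right) \left(-20\right) = 20$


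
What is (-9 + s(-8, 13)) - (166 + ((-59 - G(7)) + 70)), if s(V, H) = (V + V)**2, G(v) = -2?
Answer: 68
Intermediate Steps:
s(V, H) = 4*V**2 (s(V, H) = (2*V)**2 = 4*V**2)
(-9 + s(-8, 13)) - (166 + ((-59 - G(7)) + 70)) = (-9 + 4*(-8)**2) - (166 + ((-59 - 1*(-2)) + 70)) = (-9 + 4*64) - (166 + ((-59 + 2) + 70)) = (-9 + 256) - (166 + (-57 + 70)) = 247 - (166 + 13) = 247 - 1*179 = 247 - 179 = 68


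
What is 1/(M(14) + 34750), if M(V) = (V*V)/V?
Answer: 1/34764 ≈ 2.8765e-5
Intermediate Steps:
M(V) = V (M(V) = V**2/V = V)
1/(M(14) + 34750) = 1/(14 + 34750) = 1/34764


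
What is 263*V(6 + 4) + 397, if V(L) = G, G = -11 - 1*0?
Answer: -2496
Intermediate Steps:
G = -11 (G = -11 + 0 = -11)
V(L) = -11
263*V(6 + 4) + 397 = 263*(-11) + 397 = -2893 + 397 = -2496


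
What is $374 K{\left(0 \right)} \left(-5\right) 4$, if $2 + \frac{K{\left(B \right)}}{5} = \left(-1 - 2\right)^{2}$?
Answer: $-261800$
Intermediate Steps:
$K{\left(B \right)} = 35$ ($K{\left(B \right)} = -10 + 5 \left(-1 - 2\right)^{2} = -10 + 5 \left(-3\right)^{2} = -10 + 5 \cdot 9 = -10 + 45 = 35$)
$374 K{\left(0 \right)} \left(-5\right) 4 = 374 \cdot 35 \left(-5\right) 4 = 374 \left(\left(-175\right) 4\right) = 374 \left(-700\right) = -261800$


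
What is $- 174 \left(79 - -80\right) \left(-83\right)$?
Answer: $2296278$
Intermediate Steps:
$- 174 \left(79 - -80\right) \left(-83\right) = - 174 \left(79 + 80\right) \left(-83\right) = \left(-174\right) 159 \left(-83\right) = \left(-27666\right) \left(-83\right) = 2296278$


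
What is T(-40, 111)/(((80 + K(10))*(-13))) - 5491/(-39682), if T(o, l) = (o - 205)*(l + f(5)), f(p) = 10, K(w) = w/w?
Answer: 1182154913/41785146 ≈ 28.291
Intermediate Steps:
K(w) = 1
T(o, l) = (-205 + o)*(10 + l) (T(o, l) = (o - 205)*(l + 10) = (-205 + o)*(10 + l))
T(-40, 111)/(((80 + K(10))*(-13))) - 5491/(-39682) = (-2050 - 205*111 + 10*(-40) + 111*(-40))/(((80 + 1)*(-13))) - 5491/(-39682) = (-2050 - 22755 - 400 - 4440)/((81*(-13))) - 5491*(-1/39682) = -29645/(-1053) + 5491/39682 = -29645*(-1/1053) + 5491/39682 = 29645/1053 + 5491/39682 = 1182154913/41785146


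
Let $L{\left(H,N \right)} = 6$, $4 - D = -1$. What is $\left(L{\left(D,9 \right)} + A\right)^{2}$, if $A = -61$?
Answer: $3025$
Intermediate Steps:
$D = 5$ ($D = 4 - -1 = 4 + 1 = 5$)
$\left(L{\left(D,9 \right)} + A\right)^{2} = \left(6 - 61\right)^{2} = \left(-55\right)^{2} = 3025$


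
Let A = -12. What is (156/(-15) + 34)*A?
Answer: -1416/5 ≈ -283.20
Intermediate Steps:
(156/(-15) + 34)*A = (156/(-15) + 34)*(-12) = (156*(-1/15) + 34)*(-12) = (-52/5 + 34)*(-12) = (118/5)*(-12) = -1416/5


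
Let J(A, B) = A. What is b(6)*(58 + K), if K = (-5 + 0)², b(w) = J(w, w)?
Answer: 498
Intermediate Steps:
b(w) = w
K = 25 (K = (-5)² = 25)
b(6)*(58 + K) = 6*(58 + 25) = 6*83 = 498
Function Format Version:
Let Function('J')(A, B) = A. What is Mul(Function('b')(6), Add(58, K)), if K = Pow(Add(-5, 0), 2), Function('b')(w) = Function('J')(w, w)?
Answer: 498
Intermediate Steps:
Function('b')(w) = w
K = 25 (K = Pow(-5, 2) = 25)
Mul(Function('b')(6), Add(58, K)) = Mul(6, Add(58, 25)) = Mul(6, 83) = 498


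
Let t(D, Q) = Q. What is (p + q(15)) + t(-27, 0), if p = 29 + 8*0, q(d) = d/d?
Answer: 30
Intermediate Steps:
q(d) = 1
p = 29 (p = 29 + 0 = 29)
(p + q(15)) + t(-27, 0) = (29 + 1) + 0 = 30 + 0 = 30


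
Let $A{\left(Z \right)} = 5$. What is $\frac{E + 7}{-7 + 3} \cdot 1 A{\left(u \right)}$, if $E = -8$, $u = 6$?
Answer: $\frac{5}{4} \approx 1.25$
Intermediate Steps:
$\frac{E + 7}{-7 + 3} \cdot 1 A{\left(u \right)} = \frac{-8 + 7}{-7 + 3} \cdot 1 \cdot 5 = - \frac{1}{-4} \cdot 1 \cdot 5 = \left(-1\right) \left(- \frac{1}{4}\right) 1 \cdot 5 = \frac{1}{4} \cdot 1 \cdot 5 = \frac{1}{4} \cdot 5 = \frac{5}{4}$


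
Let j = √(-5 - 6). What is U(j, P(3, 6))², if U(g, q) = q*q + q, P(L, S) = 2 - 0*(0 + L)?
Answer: 36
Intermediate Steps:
P(L, S) = 2 (P(L, S) = 2 - 0*L = 2 - 1*0 = 2 + 0 = 2)
j = I*√11 (j = √(-11) = I*√11 ≈ 3.3166*I)
U(g, q) = q + q² (U(g, q) = q² + q = q + q²)
U(j, P(3, 6))² = (2*(1 + 2))² = (2*3)² = 6² = 36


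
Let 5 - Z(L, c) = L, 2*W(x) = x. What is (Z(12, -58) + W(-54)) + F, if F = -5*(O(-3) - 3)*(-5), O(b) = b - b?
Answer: -109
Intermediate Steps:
O(b) = 0
W(x) = x/2
Z(L, c) = 5 - L
F = -75 (F = -5*(0 - 3)*(-5) = -5*(-3)*(-5) = 15*(-5) = -75)
(Z(12, -58) + W(-54)) + F = ((5 - 1*12) + (½)*(-54)) - 75 = ((5 - 12) - 27) - 75 = (-7 - 27) - 75 = -34 - 75 = -109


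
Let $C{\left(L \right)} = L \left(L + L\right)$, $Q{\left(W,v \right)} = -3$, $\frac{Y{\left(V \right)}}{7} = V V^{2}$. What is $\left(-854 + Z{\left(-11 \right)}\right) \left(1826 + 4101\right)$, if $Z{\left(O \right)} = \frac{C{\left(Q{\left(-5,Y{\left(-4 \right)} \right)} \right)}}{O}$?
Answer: $- \frac{55784924}{11} \approx -5.0714 \cdot 10^{6}$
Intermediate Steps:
$Y{\left(V \right)} = 7 V^{3}$ ($Y{\left(V \right)} = 7 V V^{2} = 7 V^{3}$)
$C{\left(L \right)} = 2 L^{2}$ ($C{\left(L \right)} = L 2 L = 2 L^{2}$)
$Z{\left(O \right)} = \frac{18}{O}$ ($Z{\left(O \right)} = \frac{2 \left(-3\right)^{2}}{O} = \frac{2 \cdot 9}{O} = \frac{18}{O}$)
$\left(-854 + Z{\left(-11 \right)}\right) \left(1826 + 4101\right) = \left(-854 + \frac{18}{-11}\right) \left(1826 + 4101\right) = \left(-854 + 18 \left(- \frac{1}{11}\right)\right) 5927 = \left(-854 - \frac{18}{11}\right) 5927 = \left(- \frac{9412}{11}\right) 5927 = - \frac{55784924}{11}$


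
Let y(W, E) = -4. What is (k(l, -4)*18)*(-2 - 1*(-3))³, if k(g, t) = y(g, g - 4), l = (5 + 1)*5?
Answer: -72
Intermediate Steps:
l = 30 (l = 6*5 = 30)
k(g, t) = -4
(k(l, -4)*18)*(-2 - 1*(-3))³ = (-4*18)*(-2 - 1*(-3))³ = -72*(-2 + 3)³ = -72*1³ = -72*1 = -72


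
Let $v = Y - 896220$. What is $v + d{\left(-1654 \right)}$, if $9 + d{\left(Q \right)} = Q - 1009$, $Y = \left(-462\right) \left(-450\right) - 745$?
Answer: $-691737$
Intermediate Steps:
$Y = 207155$ ($Y = 207900 - 745 = 207155$)
$d{\left(Q \right)} = -1018 + Q$ ($d{\left(Q \right)} = -9 + \left(Q - 1009\right) = -9 + \left(-1009 + Q\right) = -1018 + Q$)
$v = -689065$ ($v = 207155 - 896220 = -689065$)
$v + d{\left(-1654 \right)} = -689065 - 2672 = -691737$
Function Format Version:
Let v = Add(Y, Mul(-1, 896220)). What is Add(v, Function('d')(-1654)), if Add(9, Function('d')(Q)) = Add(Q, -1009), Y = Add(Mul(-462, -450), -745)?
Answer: -691737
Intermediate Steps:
Y = 207155 (Y = Add(207900, -745) = 207155)
Function('d')(Q) = Add(-1018, Q) (Function('d')(Q) = Add(-9, Add(Q, -1009)) = Add(-9, Add(-1009, Q)) = Add(-1018, Q))
v = -689065 (v = Add(207155, Mul(-1, 896220)) = Add(207155, -896220) = -689065)
Add(v, Function('d')(-1654)) = Add(-689065, Add(-1018, -1654)) = Add(-689065, -2672) = -691737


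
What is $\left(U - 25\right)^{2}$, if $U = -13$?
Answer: $1444$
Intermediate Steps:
$\left(U - 25\right)^{2} = \left(-13 - 25\right)^{2} = \left(-38\right)^{2} = 1444$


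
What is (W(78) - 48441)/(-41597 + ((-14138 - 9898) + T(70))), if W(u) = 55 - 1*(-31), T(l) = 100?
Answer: 48355/65533 ≈ 0.73787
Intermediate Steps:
W(u) = 86 (W(u) = 55 + 31 = 86)
(W(78) - 48441)/(-41597 + ((-14138 - 9898) + T(70))) = (86 - 48441)/(-41597 + ((-14138 - 9898) + 100)) = -48355/(-41597 + (-24036 + 100)) = -48355/(-41597 - 23936) = -48355/(-65533) = -48355*(-1/65533) = 48355/65533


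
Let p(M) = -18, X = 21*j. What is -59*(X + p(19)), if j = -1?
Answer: 2301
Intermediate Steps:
X = -21 (X = 21*(-1) = -21)
-59*(X + p(19)) = -59*(-21 - 18) = -59*(-39) = 2301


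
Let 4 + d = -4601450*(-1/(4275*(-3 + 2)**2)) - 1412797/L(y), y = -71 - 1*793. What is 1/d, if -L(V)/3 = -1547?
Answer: 264537/203150149 ≈ 0.0013022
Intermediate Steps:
y = -864 (y = -71 - 793 = -864)
L(V) = 4641 (L(V) = -3*(-1547) = 4641)
d = 203150149/264537 (d = -4 + (-4601450*(-1/(4275*(-3 + 2)**2)) - 1412797/4641) = -4 + (-4601450/(((-1)**2*25)*(-171)) - 1412797*1/4641) = -4 + (-4601450/((1*25)*(-171)) - 1412797/4641) = -4 + (-4601450/(25*(-171)) - 1412797/4641) = -4 + (-4601450/(-4275) - 1412797/4641) = -4 + (-4601450*(-1/4275) - 1412797/4641) = -4 + (184058/171 - 1412797/4641) = -4 + 204208297/264537 = 203150149/264537 ≈ 767.95)
1/d = 1/(203150149/264537) = 264537/203150149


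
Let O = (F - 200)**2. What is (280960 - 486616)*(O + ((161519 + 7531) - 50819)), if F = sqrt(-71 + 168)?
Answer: -32561103168 + 82262400*sqrt(97) ≈ -3.1751e+10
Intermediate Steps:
F = sqrt(97) ≈ 9.8489
O = (-200 + sqrt(97))**2 (O = (sqrt(97) - 200)**2 = (-200 + sqrt(97))**2 ≈ 36157.)
(280960 - 486616)*(O + ((161519 + 7531) - 50819)) = (280960 - 486616)*((200 - sqrt(97))**2 + ((161519 + 7531) - 50819)) = -205656*((200 - sqrt(97))**2 + (169050 - 50819)) = -205656*((200 - sqrt(97))**2 + 118231) = -205656*(118231 + (200 - sqrt(97))**2) = -24314914536 - 205656*(200 - sqrt(97))**2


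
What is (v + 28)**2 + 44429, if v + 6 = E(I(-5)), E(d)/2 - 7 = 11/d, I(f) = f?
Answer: 1135689/25 ≈ 45428.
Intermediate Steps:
E(d) = 14 + 22/d (E(d) = 14 + 2*(11/d) = 14 + 22/d)
v = 18/5 (v = -6 + (14 + 22/(-5)) = -6 + (14 + 22*(-1/5)) = -6 + (14 - 22/5) = -6 + 48/5 = 18/5 ≈ 3.6000)
(v + 28)**2 + 44429 = (18/5 + 28)**2 + 44429 = (158/5)**2 + 44429 = 24964/25 + 44429 = 1135689/25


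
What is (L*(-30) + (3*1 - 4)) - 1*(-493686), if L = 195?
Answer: 487835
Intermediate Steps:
(L*(-30) + (3*1 - 4)) - 1*(-493686) = (195*(-30) + (3*1 - 4)) - 1*(-493686) = (-5850 + (3 - 4)) + 493686 = (-5850 - 1) + 493686 = -5851 + 493686 = 487835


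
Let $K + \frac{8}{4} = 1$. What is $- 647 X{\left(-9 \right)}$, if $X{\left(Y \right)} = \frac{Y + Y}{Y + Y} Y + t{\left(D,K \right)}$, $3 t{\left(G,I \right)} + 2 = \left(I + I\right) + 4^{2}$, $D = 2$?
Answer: $3235$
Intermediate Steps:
$K = -1$ ($K = -2 + 1 = -1$)
$t{\left(G,I \right)} = \frac{14}{3} + \frac{2 I}{3}$ ($t{\left(G,I \right)} = - \frac{2}{3} + \frac{\left(I + I\right) + 4^{2}}{3} = - \frac{2}{3} + \frac{2 I + 16}{3} = - \frac{2}{3} + \frac{16 + 2 I}{3} = - \frac{2}{3} + \left(\frac{16}{3} + \frac{2 I}{3}\right) = \frac{14}{3} + \frac{2 I}{3}$)
$X{\left(Y \right)} = 4 + Y$ ($X{\left(Y \right)} = \frac{Y + Y}{Y + Y} Y + \left(\frac{14}{3} + \frac{2}{3} \left(-1\right)\right) = \frac{2 Y}{2 Y} Y + \left(\frac{14}{3} - \frac{2}{3}\right) = 2 Y \frac{1}{2 Y} Y + 4 = 1 Y + 4 = Y + 4 = 4 + Y$)
$- 647 X{\left(-9 \right)} = - 647 \left(4 - 9\right) = \left(-647\right) \left(-5\right) = 3235$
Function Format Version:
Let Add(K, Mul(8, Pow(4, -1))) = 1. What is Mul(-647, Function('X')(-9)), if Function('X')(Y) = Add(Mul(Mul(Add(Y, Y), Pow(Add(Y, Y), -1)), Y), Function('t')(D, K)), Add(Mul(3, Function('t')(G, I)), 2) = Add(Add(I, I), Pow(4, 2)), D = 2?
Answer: 3235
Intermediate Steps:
K = -1 (K = Add(-2, 1) = -1)
Function('t')(G, I) = Add(Rational(14, 3), Mul(Rational(2, 3), I)) (Function('t')(G, I) = Add(Rational(-2, 3), Mul(Rational(1, 3), Add(Add(I, I), Pow(4, 2)))) = Add(Rational(-2, 3), Mul(Rational(1, 3), Add(Mul(2, I), 16))) = Add(Rational(-2, 3), Mul(Rational(1, 3), Add(16, Mul(2, I)))) = Add(Rational(-2, 3), Add(Rational(16, 3), Mul(Rational(2, 3), I))) = Add(Rational(14, 3), Mul(Rational(2, 3), I)))
Function('X')(Y) = Add(4, Y) (Function('X')(Y) = Add(Mul(Mul(Add(Y, Y), Pow(Add(Y, Y), -1)), Y), Add(Rational(14, 3), Mul(Rational(2, 3), -1))) = Add(Mul(Mul(Mul(2, Y), Pow(Mul(2, Y), -1)), Y), Add(Rational(14, 3), Rational(-2, 3))) = Add(Mul(Mul(Mul(2, Y), Mul(Rational(1, 2), Pow(Y, -1))), Y), 4) = Add(Mul(1, Y), 4) = Add(Y, 4) = Add(4, Y))
Mul(-647, Function('X')(-9)) = Mul(-647, Add(4, -9)) = Mul(-647, -5) = 3235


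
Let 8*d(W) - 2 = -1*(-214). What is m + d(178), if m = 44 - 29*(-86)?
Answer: 2565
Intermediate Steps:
d(W) = 27 (d(W) = ¼ + (-1*(-214))/8 = ¼ + (⅛)*214 = ¼ + 107/4 = 27)
m = 2538 (m = 44 + 2494 = 2538)
m + d(178) = 2538 + 27 = 2565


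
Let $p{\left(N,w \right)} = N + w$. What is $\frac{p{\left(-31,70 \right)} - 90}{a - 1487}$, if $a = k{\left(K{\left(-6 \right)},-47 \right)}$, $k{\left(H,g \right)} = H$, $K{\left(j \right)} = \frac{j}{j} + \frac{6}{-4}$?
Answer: $\frac{6}{175} \approx 0.034286$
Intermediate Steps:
$K{\left(j \right)} = - \frac{1}{2}$ ($K{\left(j \right)} = 1 + 6 \left(- \frac{1}{4}\right) = 1 - \frac{3}{2} = - \frac{1}{2}$)
$a = - \frac{1}{2} \approx -0.5$
$\frac{p{\left(-31,70 \right)} - 90}{a - 1487} = \frac{\left(-31 + 70\right) - 90}{- \frac{1}{2} - 1487} = \frac{39 - 90}{- \frac{2975}{2}} = \left(-51\right) \left(- \frac{2}{2975}\right) = \frac{6}{175}$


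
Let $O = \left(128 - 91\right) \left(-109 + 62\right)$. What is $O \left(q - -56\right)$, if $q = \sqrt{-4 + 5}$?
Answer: $-99123$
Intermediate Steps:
$q = 1$ ($q = \sqrt{1} = 1$)
$O = -1739$ ($O = 37 \left(-47\right) = -1739$)
$O \left(q - -56\right) = - 1739 \left(1 - -56\right) = - 1739 \left(1 + 56\right) = \left(-1739\right) 57 = -99123$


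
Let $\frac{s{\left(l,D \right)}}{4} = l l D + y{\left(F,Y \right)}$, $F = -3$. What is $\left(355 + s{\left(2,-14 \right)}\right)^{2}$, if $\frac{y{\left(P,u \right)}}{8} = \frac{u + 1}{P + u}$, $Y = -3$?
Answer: $\frac{180625}{9} \approx 20069.0$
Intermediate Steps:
$y{\left(P,u \right)} = \frac{8 \left(1 + u\right)}{P + u}$ ($y{\left(P,u \right)} = 8 \frac{u + 1}{P + u} = 8 \frac{1 + u}{P + u} = \frac{8 \left(1 + u\right)}{P + u}$)
$s{\left(l,D \right)} = \frac{32}{3} + 4 D l^{2}$ ($s{\left(l,D \right)} = 4 \left(l l D + \frac{8 \left(1 - 3\right)}{-3 - 3}\right) = 4 \left(l^{2} D + 8 \frac{1}{-6} \left(-2\right)\right) = 4 \left(D l^{2} + 8 \left(- \frac{1}{6}\right) \left(-2\right)\right) = 4 \left(D l^{2} + \frac{8}{3}\right) = 4 \left(\frac{8}{3} + D l^{2}\right) = \frac{32}{3} + 4 D l^{2}$)
$\left(355 + s{\left(2,-14 \right)}\right)^{2} = \left(355 + \left(\frac{32}{3} + 4 \left(-14\right) 2^{2}\right)\right)^{2} = \left(355 + \left(\frac{32}{3} + 4 \left(-14\right) 4\right)\right)^{2} = \left(355 + \left(\frac{32}{3} - 224\right)\right)^{2} = \left(355 - \frac{640}{3}\right)^{2} = \left(\frac{425}{3}\right)^{2} = \frac{180625}{9}$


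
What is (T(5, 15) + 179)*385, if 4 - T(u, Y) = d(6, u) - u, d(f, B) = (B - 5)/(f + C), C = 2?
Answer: 72380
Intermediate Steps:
d(f, B) = (-5 + B)/(2 + f) (d(f, B) = (B - 5)/(f + 2) = (-5 + B)/(2 + f))
T(u, Y) = 37/8 + 7*u/8 (T(u, Y) = 4 - ((-5 + u)/(2 + 6) - u) = 4 - ((-5 + u)/8 - u) = 4 - ((-5/8 + u/8) - u) = 4 - (-5/8 - 7*u/8) = 4 + (5/8 + 7*u/8) = 37/8 + 7*u/8)
(T(5, 15) + 179)*385 = ((37/8 + (7/8)*5) + 179)*385 = ((37/8 + 35/8) + 179)*385 = (9 + 179)*385 = 188*385 = 72380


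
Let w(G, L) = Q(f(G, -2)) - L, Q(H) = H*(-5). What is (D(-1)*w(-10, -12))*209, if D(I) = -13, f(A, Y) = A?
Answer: -168454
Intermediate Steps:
Q(H) = -5*H
w(G, L) = -L - 5*G (w(G, L) = -5*G - L = -L - 5*G)
(D(-1)*w(-10, -12))*209 = -13*(-1*(-12) - 5*(-10))*209 = -13*(12 + 50)*209 = -13*62*209 = -806*209 = -168454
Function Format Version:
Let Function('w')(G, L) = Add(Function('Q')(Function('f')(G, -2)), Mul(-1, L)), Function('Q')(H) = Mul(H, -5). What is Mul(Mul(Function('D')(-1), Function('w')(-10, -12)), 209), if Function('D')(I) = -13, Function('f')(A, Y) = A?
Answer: -168454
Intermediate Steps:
Function('Q')(H) = Mul(-5, H)
Function('w')(G, L) = Add(Mul(-1, L), Mul(-5, G)) (Function('w')(G, L) = Add(Mul(-5, G), Mul(-1, L)) = Add(Mul(-1, L), Mul(-5, G)))
Mul(Mul(Function('D')(-1), Function('w')(-10, -12)), 209) = Mul(Mul(-13, Add(Mul(-1, -12), Mul(-5, -10))), 209) = Mul(Mul(-13, Add(12, 50)), 209) = Mul(Mul(-13, 62), 209) = Mul(-806, 209) = -168454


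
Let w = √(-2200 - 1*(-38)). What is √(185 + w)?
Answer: √(185 + I*√2162) ≈ 13.707 + 1.6961*I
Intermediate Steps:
w = I*√2162 (w = √(-2200 + 38) = √(-2162) = I*√2162 ≈ 46.497*I)
√(185 + w) = √(185 + I*√2162)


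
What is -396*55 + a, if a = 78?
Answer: -21702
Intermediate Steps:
-396*55 + a = -396*55 + 78 = -21780 + 78 = -21702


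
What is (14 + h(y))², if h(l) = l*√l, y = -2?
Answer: 188 - 56*I*√2 ≈ 188.0 - 79.196*I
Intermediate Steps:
h(l) = l^(3/2)
(14 + h(y))² = (14 + (-2)^(3/2))² = (14 - 2*I*√2)²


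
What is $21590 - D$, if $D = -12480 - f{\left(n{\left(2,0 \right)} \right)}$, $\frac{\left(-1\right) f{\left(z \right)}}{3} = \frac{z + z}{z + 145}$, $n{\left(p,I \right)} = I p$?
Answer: $34070$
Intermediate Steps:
$f{\left(z \right)} = - \frac{6 z}{145 + z}$ ($f{\left(z \right)} = - 3 \frac{z + z}{z + 145} = - 3 \frac{2 z}{145 + z} = - \frac{6 z}{145 + z}$)
$D = -12480$ ($D = -12480 - - \frac{6 \cdot 0 \cdot 2}{145 + 0 \cdot 2} = -12480 - \left(-6\right) 0 \frac{1}{145 + 0} = -12480 - \left(-6\right) 0 \cdot \frac{1}{145} = -12480 - 0 = -12480 + 0 = -12480$)
$21590 - D = 21590 - -12480 = 21590 + 12480 = 34070$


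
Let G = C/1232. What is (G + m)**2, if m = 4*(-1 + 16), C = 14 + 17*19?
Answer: 5514102049/1517824 ≈ 3632.9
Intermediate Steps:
C = 337 (C = 14 + 323 = 337)
G = 337/1232 ≈ 0.27354
m = 60 (m = 4*15 = 60)
(G + m)**2 = (337/1232 + 60)**2 = (74257/1232)**2 = 5514102049/1517824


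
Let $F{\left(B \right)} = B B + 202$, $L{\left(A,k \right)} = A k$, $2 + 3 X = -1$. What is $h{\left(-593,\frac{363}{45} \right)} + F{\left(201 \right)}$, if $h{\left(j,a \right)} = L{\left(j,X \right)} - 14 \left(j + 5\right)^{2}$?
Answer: $-4799220$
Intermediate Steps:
$X = -1$ ($X = - \frac{2}{3} + \frac{1}{3} \left(-1\right) = - \frac{2}{3} - \frac{1}{3} = -1$)
$h{\left(j,a \right)} = - j - 14 \left(5 + j\right)^{2}$ ($h{\left(j,a \right)} = j \left(-1\right) - 14 \left(j + 5\right)^{2} = - j - 14 \left(5 + j\right)^{2}$)
$F{\left(B \right)} = 202 + B^{2}$ ($F{\left(B \right)} = B^{2} + 202 = 202 + B^{2}$)
$h{\left(-593,\frac{363}{45} \right)} + F{\left(201 \right)} = \left(\left(-1\right) \left(-593\right) - 14 \left(5 - 593\right)^{2}\right) + \left(202 + 201^{2}\right) = \left(593 - 14 \left(-588\right)^{2}\right) + \left(202 + 40401\right) = \left(593 - 4840416\right) + 40603 = -4839823 + 40603 = -4799220$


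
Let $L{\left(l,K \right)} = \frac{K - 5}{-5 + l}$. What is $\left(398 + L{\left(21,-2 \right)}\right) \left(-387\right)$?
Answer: $- \frac{2461707}{16} \approx -1.5386 \cdot 10^{5}$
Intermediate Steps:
$L{\left(l,K \right)} = \frac{-5 + K}{-5 + l}$
$\left(398 + L{\left(21,-2 \right)}\right) \left(-387\right) = \left(398 + \frac{-5 - 2}{-5 + 21}\right) \left(-387\right) = \left(398 + \frac{1}{16} \left(-7\right)\right) \left(-387\right) = \left(398 - \frac{7}{16}\right) \left(-387\right) = \frac{6361}{16} \left(-387\right) = - \frac{2461707}{16}$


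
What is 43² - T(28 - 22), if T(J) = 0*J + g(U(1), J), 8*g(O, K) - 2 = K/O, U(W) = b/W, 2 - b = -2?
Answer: 29577/16 ≈ 1848.6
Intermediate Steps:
b = 4 (b = 2 - 1*(-2) = 2 + 2 = 4)
U(W) = 4/W
g(O, K) = ¼ + K/(8*O) (g(O, K) = ¼ + (K/O)/8 = ¼ + K/(8*O))
T(J) = ¼ + J/32 (T(J) = 0*J + (J + 2*(4/1))/(8*((4/1))) = 0 + (J + 2*(4*1))/(8*((4*1))) = 0 + (⅛)*(J + 2*4)/4 = 0 + (⅛)*(¼)*(J + 8) = 0 + (⅛)*(¼)*(8 + J) = 0 + (¼ + J/32) = ¼ + J/32)
43² - T(28 - 22) = 43² - (¼ + (28 - 22)/32) = 1849 - (¼ + (1/32)*6) = 1849 - (¼ + 3/16) = 1849 - 1*7/16 = 1849 - 7/16 = 29577/16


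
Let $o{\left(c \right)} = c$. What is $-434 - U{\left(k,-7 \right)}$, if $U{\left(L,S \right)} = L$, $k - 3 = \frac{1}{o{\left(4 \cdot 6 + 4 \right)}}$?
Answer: $- \frac{12237}{28} \approx -437.04$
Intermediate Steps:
$k = \frac{85}{28}$ ($k = 3 + \frac{1}{4 \cdot 6 + 4} = 3 + \frac{1}{24 + 4} = 3 + \frac{1}{28} = \frac{85}{28} \approx 3.0357$)
$-434 - U{\left(k,-7 \right)} = -434 - \frac{85}{28} = - \frac{12237}{28}$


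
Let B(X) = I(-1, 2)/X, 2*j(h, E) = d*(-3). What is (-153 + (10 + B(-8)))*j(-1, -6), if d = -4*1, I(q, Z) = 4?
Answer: -861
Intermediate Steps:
d = -4
j(h, E) = 6 (j(h, E) = (-4*(-3))/2 = (1/2)*12 = 6)
B(X) = 4/X
(-153 + (10 + B(-8)))*j(-1, -6) = (-153 + (10 + 4/(-8)))*6 = (-153 + (10 + 4*(-1/8)))*6 = (-153 + (10 - 1/2))*6 = (-153 + 19/2)*6 = -287/2*6 = -861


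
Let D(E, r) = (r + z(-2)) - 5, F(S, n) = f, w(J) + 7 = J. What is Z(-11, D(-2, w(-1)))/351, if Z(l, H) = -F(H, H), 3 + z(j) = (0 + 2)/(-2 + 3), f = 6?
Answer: -2/117 ≈ -0.017094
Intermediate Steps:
z(j) = -1 (z(j) = -3 + (0 + 2)/(-2 + 3) = -3 + 2/1 = -3 + 2*1 = -3 + 2 = -1)
w(J) = -7 + J
F(S, n) = 6
D(E, r) = -6 + r (D(E, r) = (r - 1) - 5 = (-1 + r) - 5 = -6 + r)
Z(l, H) = -6 (Z(l, H) = -1*6 = -6)
Z(-11, D(-2, w(-1)))/351 = -6/351 = -6*1/351 = -2/117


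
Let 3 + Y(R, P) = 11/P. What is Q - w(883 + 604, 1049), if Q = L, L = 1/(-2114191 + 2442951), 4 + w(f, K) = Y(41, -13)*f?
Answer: 24460401533/4273880 ≈ 5723.2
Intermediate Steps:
Y(R, P) = -3 + 11/P
w(f, K) = -4 - 50*f/13 (w(f, K) = -4 + (-3 + 11/(-13))*f = -4 + (-3 + 11*(-1/13))*f = -4 + (-3 - 11/13)*f = -4 - 50*f/13)
L = 1/328760 ≈ 3.0417e-6
Q = 1/328760 ≈ 3.0417e-6
Q - w(883 + 604, 1049) = 1/328760 - (-4 - 50*(883 + 604)/13) = 1/328760 - (-4 - 50/13*1487) = 1/328760 - (-4 - 74350/13) = 1/328760 - 1*(-74402/13) = 1/328760 + 74402/13 = 24460401533/4273880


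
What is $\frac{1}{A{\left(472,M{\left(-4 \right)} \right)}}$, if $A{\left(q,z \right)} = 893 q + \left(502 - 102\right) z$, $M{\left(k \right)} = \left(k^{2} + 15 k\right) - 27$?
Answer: $\frac{1}{393096} \approx 2.5439 \cdot 10^{-6}$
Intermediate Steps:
$M{\left(k \right)} = -27 + k^{2} + 15 k$
$A{\left(q,z \right)} = 400 z + 893 q$ ($A{\left(q,z \right)} = 893 q + \left(502 - 102\right) z = 893 q + 400 z = 400 z + 893 q$)
$\frac{1}{A{\left(472,M{\left(-4 \right)} \right)}} = \frac{1}{400 \left(-27 + \left(-4\right)^{2} + 15 \left(-4\right)\right) + 893 \cdot 472} = \frac{1}{400 \left(-27 + 16 - 60\right) + 421496} = \frac{1}{400 \left(-71\right) + 421496} = \frac{1}{-28400 + 421496} = \frac{1}{393096}$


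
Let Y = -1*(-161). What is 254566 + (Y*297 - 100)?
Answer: 302283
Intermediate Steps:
Y = 161
254566 + (Y*297 - 100) = 254566 + (161*297 - 100) = 254566 + (47817 - 100) = 254566 + 47717 = 302283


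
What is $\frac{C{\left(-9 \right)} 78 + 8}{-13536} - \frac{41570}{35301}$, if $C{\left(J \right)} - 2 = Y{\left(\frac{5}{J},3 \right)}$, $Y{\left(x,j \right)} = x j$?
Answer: $- \frac{93981959}{79639056} \approx -1.1801$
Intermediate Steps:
$Y{\left(x,j \right)} = j x$
$C{\left(J \right)} = 2 + \frac{15}{J}$ ($C{\left(J \right)} = 2 + 3 \frac{5}{J} = 2 + \frac{15}{J}$)
$\frac{C{\left(-9 \right)} 78 + 8}{-13536} - \frac{41570}{35301} = \frac{\left(2 + \frac{15}{-9}\right) 78 + 8}{-13536} - \frac{41570}{35301} = \left(\left(2 + 15 \left(- \frac{1}{9}\right)\right) 78 + 8\right) \left(- \frac{1}{13536}\right) - \frac{41570}{35301} = \left(\left(2 - \frac{5}{3}\right) 78 + 8\right) \left(- \frac{1}{13536}\right) - \frac{41570}{35301} = \left(\frac{1}{3} \cdot 78 + 8\right) \left(- \frac{1}{13536}\right) - \frac{41570}{35301} = \left(26 + 8\right) \left(- \frac{1}{13536}\right) - \frac{41570}{35301} = 34 \left(- \frac{1}{13536}\right) - \frac{41570}{35301} = - \frac{17}{6768} - \frac{41570}{35301} = - \frac{93981959}{79639056}$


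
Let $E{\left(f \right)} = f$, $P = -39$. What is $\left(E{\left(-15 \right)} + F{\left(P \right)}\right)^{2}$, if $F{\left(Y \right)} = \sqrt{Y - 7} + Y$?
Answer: $\left(54 - i \sqrt{46}\right)^{2} \approx 2870.0 - 732.49 i$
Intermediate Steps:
$F{\left(Y \right)} = Y + \sqrt{-7 + Y}$ ($F{\left(Y \right)} = \sqrt{-7 + Y} + Y = Y + \sqrt{-7 + Y}$)
$\left(E{\left(-15 \right)} + F{\left(P \right)}\right)^{2} = \left(-15 - \left(39 - \sqrt{-7 - 39}\right)\right)^{2} = \left(-15 - \left(39 - \sqrt{-46}\right)\right)^{2} = \left(-15 - \left(39 - i \sqrt{46}\right)\right)^{2} = \left(-54 + i \sqrt{46}\right)^{2}$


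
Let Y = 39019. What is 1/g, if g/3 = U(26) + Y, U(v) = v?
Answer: 1/117135 ≈ 8.5372e-6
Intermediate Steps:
g = 117135 (g = 3*(26 + 39019) = 3*39045 = 117135)
1/g = 1/117135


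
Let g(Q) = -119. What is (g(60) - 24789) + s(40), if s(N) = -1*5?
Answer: -24913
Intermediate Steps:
s(N) = -5
(g(60) - 24789) + s(40) = (-119 - 24789) - 5 = -24908 - 5 = -24913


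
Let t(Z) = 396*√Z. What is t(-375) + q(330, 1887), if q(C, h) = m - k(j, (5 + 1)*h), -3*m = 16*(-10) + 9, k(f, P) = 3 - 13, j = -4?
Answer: 181/3 + 1980*I*√15 ≈ 60.333 + 7668.5*I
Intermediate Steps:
k(f, P) = -10
m = 151/3 (m = -(16*(-10) + 9)/3 = -(-160 + 9)/3 = -⅓*(-151) = 151/3 ≈ 50.333)
q(C, h) = 181/3 (q(C, h) = 151/3 - 1*(-10) = 151/3 + 10 = 181/3)
t(-375) + q(330, 1887) = 396*√(-375) + 181/3 = 396*(5*I*√15) + 181/3 = 1980*I*√15 + 181/3 = 181/3 + 1980*I*√15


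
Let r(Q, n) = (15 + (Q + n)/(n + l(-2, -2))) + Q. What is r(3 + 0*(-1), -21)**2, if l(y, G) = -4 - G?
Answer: 186624/529 ≈ 352.79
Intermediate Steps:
r(Q, n) = 15 + Q + (Q + n)/(-2 + n) (r(Q, n) = (15 + (Q + n)/(n + (-4 - 1*(-2)))) + Q = (15 + (Q + n)/(n + (-4 + 2))) + Q = (15 + (Q + n)/(n - 2)) + Q = (15 + (Q + n)/(-2 + n)) + Q = 15 + Q + (Q + n)/(-2 + n))
r(3 + 0*(-1), -21)**2 = ((-30 - (3 + 0*(-1)) + 16*(-21) + (3 + 0*(-1))*(-21))/(-2 - 21))**2 = ((-30 - (3 + 0) - 336 + (3 + 0)*(-21))/(-23))**2 = (-(-30 - 1*3 - 336 + 3*(-21))/23)**2 = (-(-30 - 3 - 336 - 63)/23)**2 = (-1/23*(-432))**2 = (432/23)**2 = 186624/529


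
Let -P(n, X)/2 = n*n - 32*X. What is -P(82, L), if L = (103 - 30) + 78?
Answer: 3784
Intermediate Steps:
L = 151 (L = 73 + 78 = 151)
P(n, X) = -2*n² + 64*X (P(n, X) = -2*(n*n - 32*X) = -2*(n² - 32*X) = -2*n² + 64*X)
-P(82, L) = -(-2*82² + 64*151) = -(-2*6724 + 9664) = -(-13448 + 9664) = -1*(-3784) = 3784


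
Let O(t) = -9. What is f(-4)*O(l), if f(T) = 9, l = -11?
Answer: -81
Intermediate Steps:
f(-4)*O(l) = 9*(-9) = -81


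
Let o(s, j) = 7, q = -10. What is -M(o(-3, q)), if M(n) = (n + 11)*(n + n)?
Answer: -252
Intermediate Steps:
M(n) = 2*n*(11 + n) (M(n) = (11 + n)*(2*n) = 2*n*(11 + n))
-M(o(-3, q)) = -2*7*(11 + 7) = -2*7*18 = -1*252 = -252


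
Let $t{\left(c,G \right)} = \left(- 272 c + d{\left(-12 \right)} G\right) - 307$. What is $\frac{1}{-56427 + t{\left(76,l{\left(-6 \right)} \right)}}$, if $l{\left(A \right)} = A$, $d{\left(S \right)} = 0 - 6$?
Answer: $- \frac{1}{77370} \approx -1.2925 \cdot 10^{-5}$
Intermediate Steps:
$d{\left(S \right)} = -6$ ($d{\left(S \right)} = 0 - 6 = -6$)
$t{\left(c,G \right)} = -307 - 272 c - 6 G$ ($t{\left(c,G \right)} = \left(- 272 c - 6 G\right) - 307 = -307 - 272 c - 6 G$)
$\frac{1}{-56427 + t{\left(76,l{\left(-6 \right)} \right)}} = \frac{1}{-56427 - 20943} = \frac{1}{-77370} = - \frac{1}{77370}$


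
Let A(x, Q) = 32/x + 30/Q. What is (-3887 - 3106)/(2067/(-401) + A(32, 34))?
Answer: 47671281/22307 ≈ 2137.1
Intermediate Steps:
A(x, Q) = 30/Q + 32/x
(-3887 - 3106)/(2067/(-401) + A(32, 34)) = (-3887 - 3106)/(2067/(-401) + (30/34 + 32/32)) = -6993/(2067*(-1/401) + (30*(1/34) + 32*(1/32))) = -6993/(-2067/401 + (15/17 + 1)) = -6993/(-2067/401 + 32/17) = -6993/(-22307/6817) = -6993*(-6817/22307) = 47671281/22307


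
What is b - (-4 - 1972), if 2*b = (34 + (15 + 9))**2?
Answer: 3658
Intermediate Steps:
b = 1682 (b = (34 + (15 + 9))**2/2 = (34 + 24)**2/2 = (1/2)*58**2 = (1/2)*3364 = 1682)
b - (-4 - 1972) = 1682 - (-4 - 1972) = 1682 - 1*(-1976) = 1682 + 1976 = 3658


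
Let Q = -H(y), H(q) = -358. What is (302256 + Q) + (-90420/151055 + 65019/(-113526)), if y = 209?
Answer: 345960501048737/1143244662 ≈ 3.0261e+5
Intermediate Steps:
Q = 358 (Q = -1*(-358) = 358)
(302256 + Q) + (-90420/151055 + 65019/(-113526)) = (302256 + 358) + (-90420/151055 + 65019/(-113526)) = 302614 + (-90420*1/151055 + 65019*(-1/113526)) = 302614 + (-18084/30211 - 21673/37842) = 302614 - 1339097731/1143244662 = 345960501048737/1143244662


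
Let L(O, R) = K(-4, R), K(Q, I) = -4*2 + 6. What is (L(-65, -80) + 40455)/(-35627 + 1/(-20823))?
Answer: -120336117/105980146 ≈ -1.1355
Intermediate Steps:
K(Q, I) = -2 (K(Q, I) = -8 + 6 = -2)
L(O, R) = -2
(L(-65, -80) + 40455)/(-35627 + 1/(-20823)) = (-2 + 40455)/(-35627 + 1/(-20823)) = 40453/(-35627 - 1/20823) = 40453/(-741861022/20823) = 40453*(-20823/741861022) = -120336117/105980146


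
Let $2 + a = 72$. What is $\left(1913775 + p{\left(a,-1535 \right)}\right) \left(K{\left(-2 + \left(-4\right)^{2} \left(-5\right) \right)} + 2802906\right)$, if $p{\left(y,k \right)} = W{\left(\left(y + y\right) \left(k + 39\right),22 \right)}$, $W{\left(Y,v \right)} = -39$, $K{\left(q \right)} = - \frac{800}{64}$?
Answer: $5363998195116$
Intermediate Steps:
$a = 70$ ($a = -2 + 72 = 70$)
$K{\left(q \right)} = - \frac{25}{2}$ ($K{\left(q \right)} = \left(-800\right) \frac{1}{64} = - \frac{25}{2}$)
$p{\left(y,k \right)} = -39$
$\left(1913775 + p{\left(a,-1535 \right)}\right) \left(K{\left(-2 + \left(-4\right)^{2} \left(-5\right) \right)} + 2802906\right) = \left(1913775 - 39\right) \left(- \frac{25}{2} + 2802906\right) = 1913736 \cdot \frac{5605787}{2} = 5363998195116$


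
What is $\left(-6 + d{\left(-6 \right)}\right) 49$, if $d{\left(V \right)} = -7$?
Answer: $-637$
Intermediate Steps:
$\left(-6 + d{\left(-6 \right)}\right) 49 = \left(-6 - 7\right) 49 = \left(-13\right) 49 = -637$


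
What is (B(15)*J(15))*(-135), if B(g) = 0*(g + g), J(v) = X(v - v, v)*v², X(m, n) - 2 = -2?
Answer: 0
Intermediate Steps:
X(m, n) = 0 (X(m, n) = 2 - 2 = 0)
J(v) = 0 (J(v) = 0*v² = 0)
B(g) = 0 (B(g) = 0*(2*g) = 0)
(B(15)*J(15))*(-135) = (0*0)*(-135) = 0*(-135) = 0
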